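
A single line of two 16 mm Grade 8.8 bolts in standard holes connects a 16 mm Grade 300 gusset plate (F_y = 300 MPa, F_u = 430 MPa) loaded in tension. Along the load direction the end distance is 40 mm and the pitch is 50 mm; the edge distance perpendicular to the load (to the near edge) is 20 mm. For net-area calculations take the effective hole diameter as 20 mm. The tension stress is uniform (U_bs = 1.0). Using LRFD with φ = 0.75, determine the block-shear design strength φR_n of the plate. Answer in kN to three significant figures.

237 kN

Shear plane L_v = 40 + 1·50 = 90 mm; A_gv = 90 × 16 = 1440 mm².
A_nv = (90 − 1.5·20) × 16 = 960 mm².
A_nt = (20 − 0.5·20) × 16 = 160 mm².
0.6 F_u A_nv = 247.7 kN; 0.6 F_y A_gv = 259.2 kN → shear rupture governs the shear term.
R_n = 247.7 + 1.0 × 430 × 160 / 1000 = 316.5 kN.
Design strength φR_n = 0.75 × 316.5 = 237 kN.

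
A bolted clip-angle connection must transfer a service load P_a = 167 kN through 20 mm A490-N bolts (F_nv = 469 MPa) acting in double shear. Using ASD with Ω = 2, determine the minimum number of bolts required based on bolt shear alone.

A_b = π·20²/4 = 314.2 mm².
Per-bolt allowable strength R_n/Ω = 469 × 314.2 × 2 / 1000 / 2 = 147.3 kN.
n ≥ 167 / 147.3 = 1.133 → use 2 bolts.

2 bolts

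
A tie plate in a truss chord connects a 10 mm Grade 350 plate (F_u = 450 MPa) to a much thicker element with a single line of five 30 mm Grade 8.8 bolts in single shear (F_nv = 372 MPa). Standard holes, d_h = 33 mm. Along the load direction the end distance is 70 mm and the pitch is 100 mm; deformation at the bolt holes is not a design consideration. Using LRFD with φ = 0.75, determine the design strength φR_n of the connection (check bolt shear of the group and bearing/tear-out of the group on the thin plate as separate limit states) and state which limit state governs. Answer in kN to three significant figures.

986 kN (bolt shear governs)

Bolt shear: A_b = π·30²/4 = 706.9 mm²; R_n = 372 × 706.9 × 5 × 1 / 1000 = 1315 kN → 0.75 × 1315 = 986 kN.
Bearing (1.5 l_c t F_u ≤ 3.0 d t F_u): upper limit = 3.0·30·10·450 / 1000 = 405 kN.
  Edge l_c = 70 − 33/2 = 53.5 → r_n = 361.1 kN; interior l_c = 100 − 33 = 67 → r_n = 405 kN.
  R_n,bearing = 1·361.1 + 4·405 = 1981 kN → 0.75 × 1981 = 1490 kN.
Bolt shear governs: 986 kN.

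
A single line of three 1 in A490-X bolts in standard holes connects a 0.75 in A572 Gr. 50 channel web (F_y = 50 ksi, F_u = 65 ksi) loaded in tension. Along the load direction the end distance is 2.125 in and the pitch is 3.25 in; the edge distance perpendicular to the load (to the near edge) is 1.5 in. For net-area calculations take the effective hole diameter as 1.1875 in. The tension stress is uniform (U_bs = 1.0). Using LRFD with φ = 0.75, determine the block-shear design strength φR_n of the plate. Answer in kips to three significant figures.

Shear plane L_v = 2.125 + 2·3.25 = 8.625 in; A_gv = 8.625 × 0.75 = 6.469 in².
A_nv = (8.625 − 2.5·1.1875) × 0.75 = 4.242 in².
A_nt = (1.5 − 0.5·1.1875) × 0.75 = 0.6797 in².
0.6 F_u A_nv = 165.4 kips; 0.6 F_y A_gv = 194.1 kips → shear rupture governs the shear term.
R_n = 165.4 + 1.0 × 65 × 0.6797 = 209.6 kips.
Design strength φR_n = 0.75 × 209.6 = 157 kips.

157 kips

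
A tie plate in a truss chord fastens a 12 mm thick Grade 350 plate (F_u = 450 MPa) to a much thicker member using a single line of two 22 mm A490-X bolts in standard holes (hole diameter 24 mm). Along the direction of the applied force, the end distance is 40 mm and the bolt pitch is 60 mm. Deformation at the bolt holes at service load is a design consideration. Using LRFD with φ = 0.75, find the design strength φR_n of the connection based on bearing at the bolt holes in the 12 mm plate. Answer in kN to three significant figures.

311 kN

Per bolt r_n = 1.2 l_c t F_u ≤ 2.4 d t F_u; upper limit = 2.4 × 22 × 12 × 450 / 1000 = 285.1 kN.
Edge bolt: l_c = 40 − 24/2 = 28 mm → 1.2 × 28 × 12 × 450 / 1000 = 181.4 → r_n = 181.4 kN.
Interior bolts: l_c = 60 − 24 = 36 mm → 1.2 × 36 × 12 × 450 / 1000 = 233.3 → r_n = 233.3 kN.
R_n = 1 × 181.4 + 1 × 233.3 = 414.7 kN.
Design strength φR_n = 0.75 × 414.7 = 311 kN.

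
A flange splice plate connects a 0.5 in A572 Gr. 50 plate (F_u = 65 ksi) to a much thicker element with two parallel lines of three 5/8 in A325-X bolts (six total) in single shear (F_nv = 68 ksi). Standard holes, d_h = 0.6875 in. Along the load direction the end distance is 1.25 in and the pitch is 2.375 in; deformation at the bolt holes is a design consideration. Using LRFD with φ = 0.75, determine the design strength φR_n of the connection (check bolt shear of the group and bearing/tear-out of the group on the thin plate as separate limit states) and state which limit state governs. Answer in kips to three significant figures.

93.9 kips (bolt shear governs)

Bolt shear: A_b = π·0.625²/4 = 0.3068 in²; R_n = 68 × 0.3068 × 6 × 1 = 125.2 kips → 0.75 × 125.2 = 93.9 kips.
Bearing (1.2 l_c t F_u ≤ 2.4 d t F_u): upper limit = 2.4·0.625·0.5·65 = 48.75 kips.
  Edge l_c = 1.25 − 0.6875/2 = 0.9062 → r_n = 35.34 kips; interior l_c = 2.375 − 0.6875 = 1.688 → r_n = 48.75 kips.
  R_n,bearing = 2·35.34 + 4·48.75 = 265.7 kips → 0.75 × 265.7 = 199 kips.
Bolt shear governs: 93.9 kips.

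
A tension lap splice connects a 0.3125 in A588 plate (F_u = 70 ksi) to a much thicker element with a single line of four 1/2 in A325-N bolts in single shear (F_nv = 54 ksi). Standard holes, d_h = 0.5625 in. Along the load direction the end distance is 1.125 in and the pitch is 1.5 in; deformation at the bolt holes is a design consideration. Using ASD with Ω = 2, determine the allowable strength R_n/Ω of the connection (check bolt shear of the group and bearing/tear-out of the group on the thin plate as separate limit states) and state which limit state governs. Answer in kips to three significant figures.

21.2 kips (bolt shear governs)

Bolt shear: A_b = π·0.5²/4 = 0.1963 in²; R_n = 54 × 0.1963 × 4 × 1 = 42.41 kips → 42.41 / 2 = 21.2 kips.
Bearing (1.2 l_c t F_u ≤ 2.4 d t F_u): upper limit = 2.4·0.5·0.3125·70 = 26.25 kips.
  Edge l_c = 1.125 − 0.5625/2 = 0.8438 → r_n = 22.15 kips; interior l_c = 1.5 − 0.5625 = 0.9375 → r_n = 24.61 kips.
  R_n,bearing = 1·22.15 + 3·24.61 = 95.98 kips → 95.98 / 2 = 48 kips.
Bolt shear governs: 21.2 kips.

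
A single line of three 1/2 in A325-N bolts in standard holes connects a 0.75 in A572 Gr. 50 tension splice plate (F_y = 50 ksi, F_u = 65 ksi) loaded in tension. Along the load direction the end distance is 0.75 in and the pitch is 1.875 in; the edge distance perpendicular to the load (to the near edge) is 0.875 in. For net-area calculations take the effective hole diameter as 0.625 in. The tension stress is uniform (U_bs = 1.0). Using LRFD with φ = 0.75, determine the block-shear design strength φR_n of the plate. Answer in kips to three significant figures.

85 kips

Shear plane L_v = 0.75 + 2·1.875 = 4.5 in; A_gv = 4.5 × 0.75 = 3.375 in².
A_nv = (4.5 − 2.5·0.625) × 0.75 = 2.203 in².
A_nt = (0.875 − 0.5·0.625) × 0.75 = 0.4219 in².
0.6 F_u A_nv = 85.92 kips; 0.6 F_y A_gv = 101.2 kips → shear rupture governs the shear term.
R_n = 85.92 + 1.0 × 65 × 0.4219 = 113.3 kips.
Design strength φR_n = 0.75 × 113.3 = 85 kips.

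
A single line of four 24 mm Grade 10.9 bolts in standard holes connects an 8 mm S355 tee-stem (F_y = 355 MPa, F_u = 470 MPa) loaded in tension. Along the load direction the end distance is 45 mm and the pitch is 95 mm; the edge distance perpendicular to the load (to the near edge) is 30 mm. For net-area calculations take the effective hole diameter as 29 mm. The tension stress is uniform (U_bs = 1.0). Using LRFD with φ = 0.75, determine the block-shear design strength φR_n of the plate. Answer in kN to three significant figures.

430 kN

Shear plane L_v = 45 + 3·95 = 330 mm; A_gv = 330 × 8 = 2640 mm².
A_nv = (330 − 3.5·29) × 8 = 1828 mm².
A_nt = (30 − 0.5·29) × 8 = 124 mm².
0.6 F_u A_nv = 515.5 kN; 0.6 F_y A_gv = 562.3 kN → shear rupture governs the shear term.
R_n = 515.5 + 1.0 × 470 × 124 / 1000 = 573.8 kN.
Design strength φR_n = 0.75 × 573.8 = 430 kN.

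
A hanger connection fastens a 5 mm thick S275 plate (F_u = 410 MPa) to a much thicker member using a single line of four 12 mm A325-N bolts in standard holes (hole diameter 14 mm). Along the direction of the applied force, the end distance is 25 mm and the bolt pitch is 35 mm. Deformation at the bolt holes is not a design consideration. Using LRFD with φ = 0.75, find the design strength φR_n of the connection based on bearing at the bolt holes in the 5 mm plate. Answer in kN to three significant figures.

187 kN

Per bolt r_n = 1.5 l_c t F_u ≤ 3.0 d t F_u; upper limit = 3.0 × 12 × 5 × 410 / 1000 = 73.8 kN.
Edge bolt: l_c = 25 − 14/2 = 18 mm → 1.5 × 18 × 5 × 410 / 1000 = 55.35 → r_n = 55.35 kN.
Interior bolts: l_c = 35 − 14 = 21 mm → 1.5 × 21 × 5 × 410 / 1000 = 64.58 → r_n = 64.58 kN.
R_n = 1 × 55.35 + 3 × 64.58 = 249.1 kN.
Design strength φR_n = 0.75 × 249.1 = 187 kN.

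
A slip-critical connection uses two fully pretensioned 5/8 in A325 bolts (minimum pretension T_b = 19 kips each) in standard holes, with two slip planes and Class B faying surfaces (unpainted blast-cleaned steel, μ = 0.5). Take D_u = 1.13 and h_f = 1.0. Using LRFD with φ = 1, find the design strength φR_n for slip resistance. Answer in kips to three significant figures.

42.9 kips

R_n = μ · D_u · h_f · T_b · n_s · n_b = 0.5 × 1.13 × 1.0 × 19 × 2 × 2 = 42.94 kips.
Design strength φR_n = 1 × 42.94 = 42.9 kips.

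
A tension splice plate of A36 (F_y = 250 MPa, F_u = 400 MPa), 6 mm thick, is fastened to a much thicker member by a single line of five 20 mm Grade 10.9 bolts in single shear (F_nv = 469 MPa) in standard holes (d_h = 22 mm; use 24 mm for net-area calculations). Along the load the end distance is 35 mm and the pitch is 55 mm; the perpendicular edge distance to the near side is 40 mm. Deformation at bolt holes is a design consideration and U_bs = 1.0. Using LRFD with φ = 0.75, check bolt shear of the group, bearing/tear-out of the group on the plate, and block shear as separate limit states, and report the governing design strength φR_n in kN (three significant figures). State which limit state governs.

Bolt shear: A_b = π·20²/4 = 314.2 mm²; R_n = 469 × 314.2 × 5 × 1 / 1000 = 736.7 kN → 0.75 × 736.7 = 553 kN.
Bearing: edge l_c = 24, r_n = 69.12 kN; interior l_c = 33, r_n = 95.04 kN; R_n = 69.12 + 4·95.04 = 449.3 kN → 337 kN.
Block shear: A_gv = 1530, A_nv = 882, A_nt = 168 mm²; R_n = min(0.6F_uA_nv, 0.6F_yA_gv) + U_bs·F_u·A_nt = 278.9 kN → 209 kN.
Block shear governs: 209 kN.

209 kN (block shear governs)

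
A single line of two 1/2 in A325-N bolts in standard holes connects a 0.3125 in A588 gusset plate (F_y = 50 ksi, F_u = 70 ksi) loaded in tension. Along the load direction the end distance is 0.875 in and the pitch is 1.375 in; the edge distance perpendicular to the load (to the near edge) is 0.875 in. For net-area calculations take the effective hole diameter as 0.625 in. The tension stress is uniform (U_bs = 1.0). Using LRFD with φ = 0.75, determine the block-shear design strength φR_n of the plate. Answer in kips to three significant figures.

Shear plane L_v = 0.875 + 1·1.375 = 2.25 in; A_gv = 2.25 × 0.3125 = 0.7031 in².
A_nv = (2.25 − 1.5·0.625) × 0.3125 = 0.4102 in².
A_nt = (0.875 − 0.5·0.625) × 0.3125 = 0.1758 in².
0.6 F_u A_nv = 17.23 kips; 0.6 F_y A_gv = 21.09 kips → shear rupture governs the shear term.
R_n = 17.23 + 1.0 × 70 × 0.1758 = 29.53 kips.
Design strength φR_n = 0.75 × 29.53 = 22.1 kips.

22.1 kips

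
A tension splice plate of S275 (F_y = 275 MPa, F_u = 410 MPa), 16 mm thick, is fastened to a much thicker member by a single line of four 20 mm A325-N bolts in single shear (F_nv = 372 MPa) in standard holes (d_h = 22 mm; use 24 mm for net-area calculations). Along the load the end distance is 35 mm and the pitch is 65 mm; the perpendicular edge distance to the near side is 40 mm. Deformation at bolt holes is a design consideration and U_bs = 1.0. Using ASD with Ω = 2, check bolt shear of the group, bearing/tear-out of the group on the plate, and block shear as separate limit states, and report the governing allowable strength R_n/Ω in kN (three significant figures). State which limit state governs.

234 kN (bolt shear governs)

Bolt shear: A_b = π·20²/4 = 314.2 mm²; R_n = 372 × 314.2 × 4 × 1 / 1000 = 467.5 kN → 467.5 / 2 = 234 kN.
Bearing: edge l_c = 24, r_n = 188.9 kN; interior l_c = 43, r_n = 314.9 kN; R_n = 188.9 + 3·314.9 = 1134 kN → 567 kN.
Block shear: A_gv = 3680, A_nv = 2336, A_nt = 448 mm²; R_n = min(0.6F_uA_nv, 0.6F_yA_gv) + U_bs·F_u·A_nt = 758.3 kN → 379 kN.
Bolt shear governs: 234 kN.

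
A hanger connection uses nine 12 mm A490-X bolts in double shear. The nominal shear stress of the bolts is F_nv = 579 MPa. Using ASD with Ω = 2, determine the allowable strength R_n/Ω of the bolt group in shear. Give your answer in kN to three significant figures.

A_b = π × 12² / 4 = 113.1 mm².
R_n = F_nv · A_b · n · n_s = 579 × 113.1 × 9 × 2 / 1000 = 1179 kN.
Allowable strength R_n/Ω = 1179 / 2 = 589 kN.

589 kN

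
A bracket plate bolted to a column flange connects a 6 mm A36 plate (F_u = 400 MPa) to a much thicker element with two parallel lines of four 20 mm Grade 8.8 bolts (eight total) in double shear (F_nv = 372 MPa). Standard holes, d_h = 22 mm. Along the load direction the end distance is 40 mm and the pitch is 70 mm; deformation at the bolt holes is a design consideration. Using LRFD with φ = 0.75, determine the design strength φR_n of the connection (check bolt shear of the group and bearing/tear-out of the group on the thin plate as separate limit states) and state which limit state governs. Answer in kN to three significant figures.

644 kN (bearing governs)

Bolt shear: A_b = π·20²/4 = 314.2 mm²; R_n = 372 × 314.2 × 8 × 2 / 1000 = 1870 kN → 0.75 × 1870 = 1400 kN.
Bearing (1.2 l_c t F_u ≤ 2.4 d t F_u): upper limit = 2.4·20·6·400 / 1000 = 115.2 kN.
  Edge l_c = 40 − 22/2 = 29 → r_n = 83.52 kN; interior l_c = 70 − 22 = 48 → r_n = 115.2 kN.
  R_n,bearing = 2·83.52 + 6·115.2 = 858.2 kN → 0.75 × 858.2 = 644 kN.
Bearing governs: 644 kN.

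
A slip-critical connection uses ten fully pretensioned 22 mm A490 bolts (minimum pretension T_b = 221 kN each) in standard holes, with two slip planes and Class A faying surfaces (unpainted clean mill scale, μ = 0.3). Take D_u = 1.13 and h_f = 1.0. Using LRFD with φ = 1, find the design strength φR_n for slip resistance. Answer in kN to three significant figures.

1500 kN

R_n = μ · D_u · h_f · T_b · n_s · n_b = 0.3 × 1.13 × 1.0 × 221 × 2 × 10 = 1498 kN.
Design strength φR_n = 1 × 1498 = 1500 kN.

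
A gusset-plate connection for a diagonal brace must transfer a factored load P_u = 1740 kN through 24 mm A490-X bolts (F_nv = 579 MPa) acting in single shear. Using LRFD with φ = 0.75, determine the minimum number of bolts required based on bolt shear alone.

A_b = π·24²/4 = 452.4 mm².
Per-bolt design strength φR_n = 0.75 × 579 × 452.4 × 1 / 1000 = 196.5 kN.
n ≥ 1740 / 196.5 = 8.857 → use 9 bolts.

9 bolts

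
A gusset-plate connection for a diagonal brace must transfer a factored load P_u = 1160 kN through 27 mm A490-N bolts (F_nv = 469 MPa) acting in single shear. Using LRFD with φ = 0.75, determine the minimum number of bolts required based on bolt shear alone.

6 bolts

A_b = π·27²/4 = 572.6 mm².
Per-bolt design strength φR_n = 0.75 × 469 × 572.6 × 1 / 1000 = 201.4 kN.
n ≥ 1160 / 201.4 = 5.76 → use 6 bolts.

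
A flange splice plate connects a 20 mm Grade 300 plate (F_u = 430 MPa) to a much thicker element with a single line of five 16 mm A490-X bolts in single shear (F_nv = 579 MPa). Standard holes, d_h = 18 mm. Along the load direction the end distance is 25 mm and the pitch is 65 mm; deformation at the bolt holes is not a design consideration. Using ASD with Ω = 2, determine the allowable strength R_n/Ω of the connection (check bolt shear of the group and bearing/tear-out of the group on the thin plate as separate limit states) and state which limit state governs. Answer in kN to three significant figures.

Bolt shear: A_b = π·16²/4 = 201.1 mm²; R_n = 579 × 201.1 × 5 × 1 / 1000 = 582.1 kN → 582.1 / 2 = 291 kN.
Bearing (1.5 l_c t F_u ≤ 3.0 d t F_u): upper limit = 3.0·16·20·430 / 1000 = 412.8 kN.
  Edge l_c = 25 − 18/2 = 16 → r_n = 206.4 kN; interior l_c = 65 − 18 = 47 → r_n = 412.8 kN.
  R_n,bearing = 1·206.4 + 4·412.8 = 1858 kN → 1858 / 2 = 929 kN.
Bolt shear governs: 291 kN.

291 kN (bolt shear governs)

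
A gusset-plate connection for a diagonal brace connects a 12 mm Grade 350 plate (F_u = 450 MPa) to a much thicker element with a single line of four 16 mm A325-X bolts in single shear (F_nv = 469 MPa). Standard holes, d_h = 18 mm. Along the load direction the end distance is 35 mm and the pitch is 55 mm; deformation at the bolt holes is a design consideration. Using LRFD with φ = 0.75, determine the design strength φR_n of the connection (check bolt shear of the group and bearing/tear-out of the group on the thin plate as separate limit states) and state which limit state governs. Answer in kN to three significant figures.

283 kN (bolt shear governs)

Bolt shear: A_b = π·16²/4 = 201.1 mm²; R_n = 469 × 201.1 × 4 × 1 / 1000 = 377.2 kN → 0.75 × 377.2 = 283 kN.
Bearing (1.2 l_c t F_u ≤ 2.4 d t F_u): upper limit = 2.4·16·12·450 / 1000 = 207.4 kN.
  Edge l_c = 35 − 18/2 = 26 → r_n = 168.5 kN; interior l_c = 55 − 18 = 37 → r_n = 207.4 kN.
  R_n,bearing = 1·168.5 + 3·207.4 = 790.6 kN → 0.75 × 790.6 = 593 kN.
Bolt shear governs: 283 kN.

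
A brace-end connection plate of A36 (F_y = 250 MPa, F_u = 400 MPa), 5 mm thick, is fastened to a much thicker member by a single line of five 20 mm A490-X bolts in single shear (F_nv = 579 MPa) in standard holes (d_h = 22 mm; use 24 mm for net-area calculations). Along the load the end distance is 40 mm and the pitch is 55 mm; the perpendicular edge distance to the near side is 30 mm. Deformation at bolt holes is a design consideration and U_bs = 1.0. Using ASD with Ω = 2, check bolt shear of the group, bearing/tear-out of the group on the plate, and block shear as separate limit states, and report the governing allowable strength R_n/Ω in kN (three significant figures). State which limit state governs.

109 kN (block shear governs)

Bolt shear: A_b = π·20²/4 = 314.2 mm²; R_n = 579 × 314.2 × 5 × 1 / 1000 = 909.5 kN → 909.5 / 2 = 455 kN.
Bearing: edge l_c = 29, r_n = 69.6 kN; interior l_c = 33, r_n = 79.2 kN; R_n = 69.6 + 4·79.2 = 386.4 kN → 193 kN.
Block shear: A_gv = 1300, A_nv = 760, A_nt = 90 mm²; R_n = min(0.6F_uA_nv, 0.6F_yA_gv) + U_bs·F_u·A_nt = 218.4 kN → 109 kN.
Block shear governs: 109 kN.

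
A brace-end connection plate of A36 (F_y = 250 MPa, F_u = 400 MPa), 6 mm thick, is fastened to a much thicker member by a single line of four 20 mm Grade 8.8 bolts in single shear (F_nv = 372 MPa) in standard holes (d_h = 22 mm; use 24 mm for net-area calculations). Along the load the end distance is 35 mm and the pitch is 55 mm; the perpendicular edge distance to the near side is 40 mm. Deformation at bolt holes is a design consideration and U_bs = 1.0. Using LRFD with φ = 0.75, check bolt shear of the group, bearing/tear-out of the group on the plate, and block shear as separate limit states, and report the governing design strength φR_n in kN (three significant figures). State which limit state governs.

Bolt shear: A_b = π·20²/4 = 314.2 mm²; R_n = 372 × 314.2 × 4 × 1 / 1000 = 467.5 kN → 0.75 × 467.5 = 351 kN.
Bearing: edge l_c = 24, r_n = 69.12 kN; interior l_c = 33, r_n = 95.04 kN; R_n = 69.12 + 3·95.04 = 354.2 kN → 266 kN.
Block shear: A_gv = 1200, A_nv = 696, A_nt = 168 mm²; R_n = min(0.6F_uA_nv, 0.6F_yA_gv) + U_bs·F_u·A_nt = 234.2 kN → 176 kN.
Block shear governs: 176 kN.

176 kN (block shear governs)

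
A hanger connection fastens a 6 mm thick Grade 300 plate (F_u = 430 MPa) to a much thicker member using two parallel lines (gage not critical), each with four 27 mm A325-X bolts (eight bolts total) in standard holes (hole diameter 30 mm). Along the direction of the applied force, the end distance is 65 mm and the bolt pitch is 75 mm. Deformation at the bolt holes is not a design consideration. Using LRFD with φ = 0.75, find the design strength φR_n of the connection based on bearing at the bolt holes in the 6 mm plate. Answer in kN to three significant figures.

Per bolt r_n = 1.5 l_c t F_u ≤ 3.0 d t F_u; upper limit = 3.0 × 27 × 6 × 430 / 1000 = 209 kN.
Edge bolt: l_c = 65 − 30/2 = 50 mm → 1.5 × 50 × 6 × 430 / 1000 = 193.5 → r_n = 193.5 kN.
Interior bolts: l_c = 75 − 30 = 45 mm → 1.5 × 45 × 6 × 430 / 1000 = 174.2 → r_n = 174.2 kN.
R_n = 2 × 193.5 + 6 × 174.2 = 1432 kN.
Design strength φR_n = 0.75 × 1432 = 1070 kN.

1070 kN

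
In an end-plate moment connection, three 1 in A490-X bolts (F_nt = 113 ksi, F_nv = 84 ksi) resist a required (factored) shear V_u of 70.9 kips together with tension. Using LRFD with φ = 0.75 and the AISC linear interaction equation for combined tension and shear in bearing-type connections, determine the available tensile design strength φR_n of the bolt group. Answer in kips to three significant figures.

164 kips

A_b = π·1²/4 = 0.7854 in²; f_rv = 70.9 / (3 × 0.7854) = 30.09 ksi.
F'_nt = 1.3 F_nt − (F_nt / φF_nv) f_rv = 1.3·113 − (113/(0.75·84))·30.09 = 92.93 ksi, capped at F_nt → F'_nt = 92.93 ksi.
R_n = F'_nt · A_b · n = 92.93 × 0.7854 × 3 = 219 kips.
Design strength φR_n = 0.75 × 219 = 164 kips.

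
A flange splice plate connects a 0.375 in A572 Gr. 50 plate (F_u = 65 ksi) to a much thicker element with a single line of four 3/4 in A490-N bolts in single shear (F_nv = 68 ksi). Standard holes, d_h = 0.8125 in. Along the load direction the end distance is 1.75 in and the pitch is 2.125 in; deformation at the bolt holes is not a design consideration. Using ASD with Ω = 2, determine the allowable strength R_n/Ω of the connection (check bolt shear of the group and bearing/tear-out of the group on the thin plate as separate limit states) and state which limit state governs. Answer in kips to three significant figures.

60.1 kips (bolt shear governs)

Bolt shear: A_b = π·0.75²/4 = 0.4418 in²; R_n = 68 × 0.4418 × 4 × 1 = 120.2 kips → 120.2 / 2 = 60.1 kips.
Bearing (1.5 l_c t F_u ≤ 3.0 d t F_u): upper limit = 3.0·0.75·0.375·65 = 54.84 kips.
  Edge l_c = 1.75 − 0.8125/2 = 1.344 → r_n = 49.13 kips; interior l_c = 2.125 − 0.8125 = 1.312 → r_n = 47.99 kips.
  R_n,bearing = 1·49.13 + 3·47.99 = 193.1 kips → 193.1 / 2 = 96.5 kips.
Bolt shear governs: 60.1 kips.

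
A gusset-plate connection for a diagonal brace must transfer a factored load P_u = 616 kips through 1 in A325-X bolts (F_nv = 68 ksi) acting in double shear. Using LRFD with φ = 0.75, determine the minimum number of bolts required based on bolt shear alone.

8 bolts

A_b = π·1²/4 = 0.7854 in².
Per-bolt design strength φR_n = 0.75 × 68 × 0.7854 × 2 = 80.11 kips.
n ≥ 616 / 80.11 = 7.689 → use 8 bolts.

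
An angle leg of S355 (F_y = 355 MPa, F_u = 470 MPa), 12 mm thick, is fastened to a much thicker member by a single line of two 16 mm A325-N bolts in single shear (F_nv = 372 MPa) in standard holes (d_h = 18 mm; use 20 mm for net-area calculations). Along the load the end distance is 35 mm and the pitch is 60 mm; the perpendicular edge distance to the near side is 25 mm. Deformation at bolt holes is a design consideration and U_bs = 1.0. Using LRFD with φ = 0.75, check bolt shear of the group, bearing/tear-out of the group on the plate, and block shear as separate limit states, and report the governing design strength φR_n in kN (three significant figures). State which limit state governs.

112 kN (bolt shear governs)

Bolt shear: A_b = π·16²/4 = 201.1 mm²; R_n = 372 × 201.1 × 2 × 1 / 1000 = 149.6 kN → 0.75 × 149.6 = 112 kN.
Bearing: edge l_c = 26, r_n = 176 kN; interior l_c = 42, r_n = 216.6 kN; R_n = 176 + 1·216.6 = 392.5 kN → 294 kN.
Block shear: A_gv = 1140, A_nv = 780, A_nt = 180 mm²; R_n = min(0.6F_uA_nv, 0.6F_yA_gv) + U_bs·F_u·A_nt = 304.6 kN → 228 kN.
Bolt shear governs: 112 kN.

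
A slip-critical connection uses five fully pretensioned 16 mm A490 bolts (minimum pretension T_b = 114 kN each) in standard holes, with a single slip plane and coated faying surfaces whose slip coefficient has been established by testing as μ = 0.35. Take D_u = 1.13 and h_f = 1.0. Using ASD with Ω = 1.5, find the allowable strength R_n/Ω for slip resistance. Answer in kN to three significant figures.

R_n = μ · D_u · h_f · T_b · n_s · n_b = 0.35 × 1.13 × 1.0 × 114 × 1 × 5 = 225.4 kN.
Allowable strength R_n/Ω = 225.4 / 1.5 = 150 kN.

150 kN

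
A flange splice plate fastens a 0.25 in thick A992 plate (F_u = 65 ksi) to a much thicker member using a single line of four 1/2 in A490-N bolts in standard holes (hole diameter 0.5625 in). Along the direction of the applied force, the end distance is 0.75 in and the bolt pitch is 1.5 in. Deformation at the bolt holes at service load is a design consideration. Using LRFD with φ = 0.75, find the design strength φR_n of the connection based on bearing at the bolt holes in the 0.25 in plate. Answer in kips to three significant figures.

Per bolt r_n = 1.2 l_c t F_u ≤ 2.4 d t F_u; upper limit = 2.4 × 0.5 × 0.25 × 65 = 19.5 kips.
Edge bolt: l_c = 0.75 − 0.5625/2 = 0.4688 in → 1.2 × 0.4688 × 0.25 × 65 = 9.141 → r_n = 9.141 kips.
Interior bolts: l_c = 1.5 − 0.5625 = 0.9375 in → 1.2 × 0.9375 × 0.25 × 65 = 18.28 → r_n = 18.28 kips.
R_n = 1 × 9.141 + 3 × 18.28 = 63.98 kips.
Design strength φR_n = 0.75 × 63.98 = 48 kips.

48 kips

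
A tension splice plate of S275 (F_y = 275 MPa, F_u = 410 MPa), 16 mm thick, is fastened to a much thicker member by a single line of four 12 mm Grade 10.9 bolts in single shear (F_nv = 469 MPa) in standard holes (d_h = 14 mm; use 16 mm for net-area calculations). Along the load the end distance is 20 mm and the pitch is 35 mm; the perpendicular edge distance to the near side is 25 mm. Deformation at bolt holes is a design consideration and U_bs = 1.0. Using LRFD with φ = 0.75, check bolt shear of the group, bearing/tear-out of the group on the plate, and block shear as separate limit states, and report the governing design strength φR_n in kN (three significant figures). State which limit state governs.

159 kN (bolt shear governs)

Bolt shear: A_b = π·12²/4 = 113.1 mm²; R_n = 469 × 113.1 × 4 × 1 / 1000 = 212.2 kN → 0.75 × 212.2 = 159 kN.
Bearing: edge l_c = 13, r_n = 102.3 kN; interior l_c = 21, r_n = 165.3 kN; R_n = 102.3 + 3·165.3 = 598.3 kN → 449 kN.
Block shear: A_gv = 2000, A_nv = 1104, A_nt = 272 mm²; R_n = min(0.6F_uA_nv, 0.6F_yA_gv) + U_bs·F_u·A_nt = 383.1 kN → 287 kN.
Bolt shear governs: 159 kN.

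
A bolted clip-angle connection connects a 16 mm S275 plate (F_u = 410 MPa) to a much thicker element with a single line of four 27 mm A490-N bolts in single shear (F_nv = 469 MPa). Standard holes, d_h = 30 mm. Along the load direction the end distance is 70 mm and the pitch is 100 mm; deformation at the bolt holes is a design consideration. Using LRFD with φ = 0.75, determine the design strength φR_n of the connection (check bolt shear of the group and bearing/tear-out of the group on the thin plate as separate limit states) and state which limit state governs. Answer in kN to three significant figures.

806 kN (bolt shear governs)

Bolt shear: A_b = π·27²/4 = 572.6 mm²; R_n = 469 × 572.6 × 4 × 1 / 1000 = 1074 kN → 0.75 × 1074 = 806 kN.
Bearing (1.2 l_c t F_u ≤ 2.4 d t F_u): upper limit = 2.4·27·16·410 / 1000 = 425.1 kN.
  Edge l_c = 70 − 30/2 = 55 → r_n = 425.1 kN; interior l_c = 100 − 30 = 70 → r_n = 425.1 kN.
  R_n,bearing = 1·425.1 + 3·425.1 = 1700 kN → 0.75 × 1700 = 1280 kN.
Bolt shear governs: 806 kN.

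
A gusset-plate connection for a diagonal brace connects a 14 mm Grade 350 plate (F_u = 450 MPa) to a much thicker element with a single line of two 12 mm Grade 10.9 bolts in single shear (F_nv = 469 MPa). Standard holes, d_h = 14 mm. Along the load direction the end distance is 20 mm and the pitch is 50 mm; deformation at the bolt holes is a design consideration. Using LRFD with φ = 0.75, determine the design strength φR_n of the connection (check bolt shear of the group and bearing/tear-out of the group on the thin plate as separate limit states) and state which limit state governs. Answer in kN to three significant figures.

79.6 kN (bolt shear governs)

Bolt shear: A_b = π·12²/4 = 113.1 mm²; R_n = 469 × 113.1 × 2 × 1 / 1000 = 106.1 kN → 0.75 × 106.1 = 79.6 kN.
Bearing (1.2 l_c t F_u ≤ 2.4 d t F_u): upper limit = 2.4·12·14·450 / 1000 = 181.4 kN.
  Edge l_c = 20 − 14/2 = 13 → r_n = 98.28 kN; interior l_c = 50 − 14 = 36 → r_n = 181.4 kN.
  R_n,bearing = 1·98.28 + 1·181.4 = 279.7 kN → 0.75 × 279.7 = 210 kN.
Bolt shear governs: 79.6 kN.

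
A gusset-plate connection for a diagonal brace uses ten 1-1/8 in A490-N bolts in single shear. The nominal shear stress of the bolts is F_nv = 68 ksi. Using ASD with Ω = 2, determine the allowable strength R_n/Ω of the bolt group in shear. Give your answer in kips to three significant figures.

338 kips

A_b = π × 1.125² / 4 = 0.994 in².
R_n = F_nv · A_b · n · n_s = 68 × 0.994 × 10 × 1 = 675.9 kips.
Allowable strength R_n/Ω = 675.9 / 2 = 338 kips.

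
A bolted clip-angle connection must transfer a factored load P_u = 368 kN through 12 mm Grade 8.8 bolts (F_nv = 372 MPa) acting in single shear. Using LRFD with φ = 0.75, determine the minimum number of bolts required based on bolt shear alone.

A_b = π·12²/4 = 113.1 mm².
Per-bolt design strength φR_n = 0.75 × 372 × 113.1 × 1 / 1000 = 31.55 kN.
n ≥ 368 / 31.55 = 11.66 → use 12 bolts.

12 bolts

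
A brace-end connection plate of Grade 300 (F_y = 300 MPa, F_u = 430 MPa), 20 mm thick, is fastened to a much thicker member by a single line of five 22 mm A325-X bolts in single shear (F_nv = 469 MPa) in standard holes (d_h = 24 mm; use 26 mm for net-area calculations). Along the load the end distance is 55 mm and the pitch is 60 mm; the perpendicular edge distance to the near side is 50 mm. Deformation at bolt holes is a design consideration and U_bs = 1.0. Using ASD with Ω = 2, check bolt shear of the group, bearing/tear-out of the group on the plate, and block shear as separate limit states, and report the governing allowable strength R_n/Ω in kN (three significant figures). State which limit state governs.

Bolt shear: A_b = π·22²/4 = 380.1 mm²; R_n = 469 × 380.1 × 5 × 1 / 1000 = 891.4 kN → 891.4 / 2 = 446 kN.
Bearing: edge l_c = 43, r_n = 443.8 kN; interior l_c = 36, r_n = 371.5 kN; R_n = 443.8 + 4·371.5 = 1930 kN → 965 kN.
Block shear: A_gv = 5900, A_nv = 3560, A_nt = 740 mm²; R_n = min(0.6F_uA_nv, 0.6F_yA_gv) + U_bs·F_u·A_nt = 1237 kN → 618 kN.
Bolt shear governs: 446 kN.

446 kN (bolt shear governs)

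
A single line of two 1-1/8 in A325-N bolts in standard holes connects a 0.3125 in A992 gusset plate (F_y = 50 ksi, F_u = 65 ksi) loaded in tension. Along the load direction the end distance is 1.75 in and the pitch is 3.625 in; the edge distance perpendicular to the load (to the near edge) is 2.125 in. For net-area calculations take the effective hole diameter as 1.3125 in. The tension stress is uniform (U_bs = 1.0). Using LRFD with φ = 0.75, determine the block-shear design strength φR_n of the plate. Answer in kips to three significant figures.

53.5 kips

Shear plane L_v = 1.75 + 1·3.625 = 5.375 in; A_gv = 5.375 × 0.3125 = 1.68 in².
A_nv = (5.375 − 1.5·1.3125) × 0.3125 = 1.064 in².
A_nt = (2.125 − 0.5·1.3125) × 0.3125 = 0.459 in².
0.6 F_u A_nv = 41.51 kips; 0.6 F_y A_gv = 50.39 kips → shear rupture governs the shear term.
R_n = 41.51 + 1.0 × 65 × 0.459 = 71.35 kips.
Design strength φR_n = 0.75 × 71.35 = 53.5 kips.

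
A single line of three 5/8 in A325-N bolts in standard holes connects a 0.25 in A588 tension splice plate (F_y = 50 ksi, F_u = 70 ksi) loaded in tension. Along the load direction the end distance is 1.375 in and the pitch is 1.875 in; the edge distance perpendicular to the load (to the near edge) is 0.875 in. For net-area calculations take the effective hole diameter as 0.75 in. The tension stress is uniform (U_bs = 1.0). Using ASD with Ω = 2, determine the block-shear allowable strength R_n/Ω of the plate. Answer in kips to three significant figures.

Shear plane L_v = 1.375 + 2·1.875 = 5.125 in; A_gv = 5.125 × 0.25 = 1.281 in².
A_nv = (5.125 − 2.5·0.75) × 0.25 = 0.8125 in².
A_nt = (0.875 − 0.5·0.75) × 0.25 = 0.125 in².
0.6 F_u A_nv = 34.12 kips; 0.6 F_y A_gv = 38.44 kips → shear rupture governs the shear term.
R_n = 34.12 + 1.0 × 70 × 0.125 = 42.88 kips.
Allowable strength R_n/Ω = 42.88 / 2 = 21.4 kips.

21.4 kips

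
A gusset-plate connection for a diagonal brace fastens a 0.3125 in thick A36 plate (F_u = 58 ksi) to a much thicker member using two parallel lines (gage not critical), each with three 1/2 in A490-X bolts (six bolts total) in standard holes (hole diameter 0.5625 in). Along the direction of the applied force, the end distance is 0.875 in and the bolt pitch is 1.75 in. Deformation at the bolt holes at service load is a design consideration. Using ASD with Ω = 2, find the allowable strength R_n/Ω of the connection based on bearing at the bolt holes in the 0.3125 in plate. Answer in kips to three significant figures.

Per bolt r_n = 1.2 l_c t F_u ≤ 2.4 d t F_u; upper limit = 2.4 × 0.5 × 0.3125 × 58 = 21.75 kips.
Edge bolt: l_c = 0.875 − 0.5625/2 = 0.5938 in → 1.2 × 0.5938 × 0.3125 × 58 = 12.91 → r_n = 12.91 kips.
Interior bolts: l_c = 1.75 − 0.5625 = 1.188 in → 1.2 × 1.188 × 0.3125 × 58 = 25.83 → r_n = 21.75 kips.
R_n = 2 × 12.91 + 4 × 21.75 = 112.8 kips.
Allowable strength R_n/Ω = 112.8 / 2 = 56.4 kips.

56.4 kips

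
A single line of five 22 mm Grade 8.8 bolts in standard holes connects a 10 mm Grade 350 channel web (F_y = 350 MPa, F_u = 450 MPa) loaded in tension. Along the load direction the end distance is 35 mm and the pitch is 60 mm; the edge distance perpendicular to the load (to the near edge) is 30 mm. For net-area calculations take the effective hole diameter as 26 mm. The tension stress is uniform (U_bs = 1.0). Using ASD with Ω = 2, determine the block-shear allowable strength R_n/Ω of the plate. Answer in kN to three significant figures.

252 kN

Shear plane L_v = 35 + 4·60 = 275 mm; A_gv = 275 × 10 = 2750 mm².
A_nv = (275 − 4.5·26) × 10 = 1580 mm².
A_nt = (30 − 0.5·26) × 10 = 170 mm².
0.6 F_u A_nv = 426.6 kN; 0.6 F_y A_gv = 577.5 kN → shear rupture governs the shear term.
R_n = 426.6 + 1.0 × 450 × 170 / 1000 = 503.1 kN.
Allowable strength R_n/Ω = 503.1 / 2 = 252 kN.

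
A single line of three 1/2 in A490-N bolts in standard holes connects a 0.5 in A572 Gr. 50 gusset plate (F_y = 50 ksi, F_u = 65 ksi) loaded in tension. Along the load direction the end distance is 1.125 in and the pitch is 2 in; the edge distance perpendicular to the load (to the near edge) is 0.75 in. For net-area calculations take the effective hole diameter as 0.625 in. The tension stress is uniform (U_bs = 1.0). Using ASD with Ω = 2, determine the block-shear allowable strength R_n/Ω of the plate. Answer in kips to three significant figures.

Shear plane L_v = 1.125 + 2·2 = 5.125 in; A_gv = 5.125 × 0.5 = 2.562 in².
A_nv = (5.125 − 2.5·0.625) × 0.5 = 1.781 in².
A_nt = (0.75 − 0.5·0.625) × 0.5 = 0.2188 in².
0.6 F_u A_nv = 69.47 kips; 0.6 F_y A_gv = 76.88 kips → shear rupture governs the shear term.
R_n = 69.47 + 1.0 × 65 × 0.2188 = 83.69 kips.
Allowable strength R_n/Ω = 83.69 / 2 = 41.8 kips.

41.8 kips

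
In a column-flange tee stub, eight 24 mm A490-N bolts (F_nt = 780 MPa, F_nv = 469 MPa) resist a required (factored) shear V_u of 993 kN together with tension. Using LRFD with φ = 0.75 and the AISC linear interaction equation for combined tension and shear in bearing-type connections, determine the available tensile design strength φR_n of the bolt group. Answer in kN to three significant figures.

A_b = π·24²/4 = 452.4 mm²; f_rv = 993 × 1000 / (8 × 452.4) = 274.4 MPa.
F'_nt = 1.3 F_nt − (F_nt / φF_nv) f_rv = 1.3·780 − (780/(0.75·469))·274.4 = 405.6 MPa, capped at F_nt → F'_nt = 405.6 MPa.
R_n = F'_nt · A_b · n = 405.6 × 452.4 × 8 / 1000 = 1468 kN.
Design strength φR_n = 0.75 × 1468 = 1100 kN.

1100 kN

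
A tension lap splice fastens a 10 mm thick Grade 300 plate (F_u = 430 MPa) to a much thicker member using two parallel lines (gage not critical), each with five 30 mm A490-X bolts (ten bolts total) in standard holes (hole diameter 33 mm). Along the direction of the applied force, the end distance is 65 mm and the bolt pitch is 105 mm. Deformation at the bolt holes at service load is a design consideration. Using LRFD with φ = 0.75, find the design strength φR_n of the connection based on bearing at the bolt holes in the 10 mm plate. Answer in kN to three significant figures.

Per bolt r_n = 1.2 l_c t F_u ≤ 2.4 d t F_u; upper limit = 2.4 × 30 × 10 × 430 / 1000 = 309.6 kN.
Edge bolt: l_c = 65 − 33/2 = 48.5 mm → 1.2 × 48.5 × 10 × 430 / 1000 = 250.3 → r_n = 250.3 kN.
Interior bolts: l_c = 105 − 33 = 72 mm → 1.2 × 72 × 10 × 430 / 1000 = 371.5 → r_n = 309.6 kN.
R_n = 2 × 250.3 + 8 × 309.6 = 2977 kN.
Design strength φR_n = 0.75 × 2977 = 2230 kN.

2230 kN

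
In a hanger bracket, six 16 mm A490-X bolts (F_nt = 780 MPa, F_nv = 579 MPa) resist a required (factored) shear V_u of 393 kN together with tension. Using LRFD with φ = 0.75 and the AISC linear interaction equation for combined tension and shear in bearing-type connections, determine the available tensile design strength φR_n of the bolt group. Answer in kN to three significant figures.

A_b = π·16²/4 = 201.1 mm²; f_rv = 393 × 1000 / (6 × 201.1) = 325.8 MPa.
F'_nt = 1.3 F_nt − (F_nt / φF_nv) f_rv = 1.3·780 − (780/(0.75·579))·325.8 = 428.9 MPa, capped at F_nt → F'_nt = 428.9 MPa.
R_n = F'_nt · A_b · n = 428.9 × 201.1 × 6 / 1000 = 517.4 kN.
Design strength φR_n = 0.75 × 517.4 = 388 kN.

388 kN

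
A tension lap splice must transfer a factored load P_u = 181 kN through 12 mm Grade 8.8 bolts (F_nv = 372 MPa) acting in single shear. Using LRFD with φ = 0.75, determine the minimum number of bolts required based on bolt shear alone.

6 bolts

A_b = π·12²/4 = 113.1 mm².
Per-bolt design strength φR_n = 0.75 × 372 × 113.1 × 1 / 1000 = 31.55 kN.
n ≥ 181 / 31.55 = 5.736 → use 6 bolts.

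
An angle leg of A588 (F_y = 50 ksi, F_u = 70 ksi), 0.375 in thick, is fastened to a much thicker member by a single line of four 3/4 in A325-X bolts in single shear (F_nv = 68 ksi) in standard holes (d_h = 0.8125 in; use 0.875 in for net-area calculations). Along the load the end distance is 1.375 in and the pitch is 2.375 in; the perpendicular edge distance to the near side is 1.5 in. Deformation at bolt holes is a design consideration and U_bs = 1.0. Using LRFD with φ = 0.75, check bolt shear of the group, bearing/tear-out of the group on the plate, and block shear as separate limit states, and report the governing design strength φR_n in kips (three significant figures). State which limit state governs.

85.1 kips (block shear governs)

Bolt shear: A_b = π·0.75²/4 = 0.4418 in²; R_n = 68 × 0.4418 × 4 × 1 = 120.2 kips → 0.75 × 120.2 = 90.1 kips.
Bearing: edge l_c = 0.9688, r_n = 30.52 kips; interior l_c = 1.562, r_n = 47.25 kips; R_n = 30.52 + 3·47.25 = 172.3 kips → 129 kips.
Block shear: A_gv = 3.188, A_nv = 2.039, A_nt = 0.3984 in²; R_n = min(0.6F_uA_nv, 0.6F_yA_gv) + U_bs·F_u·A_nt = 113.5 kips → 85.1 kips.
Block shear governs: 85.1 kips.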